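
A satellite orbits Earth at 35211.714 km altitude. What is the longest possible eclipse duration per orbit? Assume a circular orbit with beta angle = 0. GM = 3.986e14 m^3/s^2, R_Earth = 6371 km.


r = 41582.7140 km
T = 1406.4659 min
Eclipse fraction = arcsin(R_E/r)/pi = arcsin(6371.0000/41582.7140)/pi
= arcsin(0.1532127)/pi = 0.04896196
Eclipse duration = 0.04896196 * 1406.4659 = 68.8633 min

68.8633 minutes


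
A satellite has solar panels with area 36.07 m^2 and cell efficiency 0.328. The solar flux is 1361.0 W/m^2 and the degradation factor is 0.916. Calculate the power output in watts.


P = area * eta * S * degradation
P = 36.07 * 0.328 * 1361.0 * 0.916
P = 14749.3739 W

14749.3739 W


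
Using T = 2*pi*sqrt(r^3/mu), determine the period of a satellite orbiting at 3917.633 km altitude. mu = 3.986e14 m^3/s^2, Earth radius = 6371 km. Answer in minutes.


r = 10288.6330 km = 1.0288633e+07 m
T = 2*pi*sqrt(r^3/mu) = 2*pi*sqrt(1.0891132e+21 / 3.986e14)
T = 10385.9861 s = 173.0998 min

173.0998 minutes


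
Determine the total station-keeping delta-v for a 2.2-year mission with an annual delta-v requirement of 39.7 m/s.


dV = rate * years = 39.7 * 2.2
dV = 87.3400 m/s

87.3400 m/s


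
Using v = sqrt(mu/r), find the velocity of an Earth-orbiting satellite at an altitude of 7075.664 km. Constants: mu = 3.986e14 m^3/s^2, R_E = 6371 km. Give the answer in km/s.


r = R_E + alt = 6371.0 + 7075.664 = 13446.6640 km = 1.3446664e+07 m
v = sqrt(mu/r) = sqrt(3.986e14 / 1.3446664e+07) = 5444.5422 m/s = 5.4445 km/s

5.4445 km/s


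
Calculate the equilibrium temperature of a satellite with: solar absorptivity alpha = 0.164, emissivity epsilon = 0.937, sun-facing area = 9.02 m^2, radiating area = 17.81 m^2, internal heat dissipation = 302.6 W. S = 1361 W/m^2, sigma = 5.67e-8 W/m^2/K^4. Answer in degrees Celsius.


Numerator = alpha*S*A_sun + Q_int = 0.164*1361*9.02 + 302.6 = 2315.9001 W
Denominator = eps*sigma*A_rad = 0.937*5.67e-8*17.81 = 9.462079e-07 W/K^4
T^4 = 2.4475594e+09 K^4
T = 222.4249 K = -50.7251 C

-50.7251 degrees Celsius


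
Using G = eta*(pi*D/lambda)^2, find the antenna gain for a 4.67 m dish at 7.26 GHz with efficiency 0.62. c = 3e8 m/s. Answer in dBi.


lambda = c/f = 3e8 / 7.26e+09 = 0.04132231 m
G = eta*(pi*D/lambda)^2 = 0.62*(pi*4.67/0.04132231)^2
G = 78154.8489 (linear)
G = 10*log10(78154.8489) = 48.9296 dBi

48.9296 dBi


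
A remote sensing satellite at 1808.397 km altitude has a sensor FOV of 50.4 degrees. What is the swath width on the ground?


FOV = 50.4 deg = 0.8796459 rad
swath = 2 * alt * tan(FOV/2) = 2 * 1808.397 * tan(0.439823)
swath = 2 * 1808.397 * 0.4705643
swath = 1701.9341 km

1701.9341 km


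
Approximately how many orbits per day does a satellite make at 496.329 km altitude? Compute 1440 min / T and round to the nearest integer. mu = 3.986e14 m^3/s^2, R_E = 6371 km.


r = 6.867329e+06 m
T = 2*pi*sqrt(r^3/mu) = 5663.6056 s = 94.3934 min
revs/day = 1440 / 94.3934 = 15.2553
Rounded: 15 revolutions per day

15 revolutions per day


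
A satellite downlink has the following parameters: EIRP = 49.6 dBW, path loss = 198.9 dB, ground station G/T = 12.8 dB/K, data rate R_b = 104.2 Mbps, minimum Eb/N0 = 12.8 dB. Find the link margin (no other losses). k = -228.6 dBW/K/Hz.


C/N0 = EIRP - FSPL + G/T - k = 49.6 - 198.9 + 12.8 - (-228.6)
C/N0 = 92.1000 dB-Hz
R_b = 104.2 Mbps = 1.042e+08 bps -> 10*log10(R_b) = 80.1787 dB-Hz
Eb/N0 = C/N0 - 10*log10(R_b) = 92.1000 - 80.1787 = 11.9213 dB
Margin = Eb/N0 - Eb/N0_req = 11.9213 - 12.8 = -0.8786772 dB (negative margin: link does not close)

-0.8787 dB


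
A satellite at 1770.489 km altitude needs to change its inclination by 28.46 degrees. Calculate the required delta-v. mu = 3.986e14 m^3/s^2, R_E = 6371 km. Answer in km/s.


r = 8141.4890 km = 8.141489e+06 m
V = sqrt(mu/r) = 6997.0782 m/s
di = 28.46 deg = 0.4967207 rad
dV = 2*V*sin(di/2) = 2*6997.0782*sin(0.2483604)
dV = 3439.9729 m/s = 3.4400 km/s

3.4400 km/s


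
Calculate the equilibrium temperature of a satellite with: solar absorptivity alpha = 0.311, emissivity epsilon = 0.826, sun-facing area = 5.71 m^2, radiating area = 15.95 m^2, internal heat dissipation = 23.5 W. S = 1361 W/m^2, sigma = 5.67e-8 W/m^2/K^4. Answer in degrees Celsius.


Numerator = alpha*S*A_sun + Q_int = 0.311*1361*5.71 + 23.5 = 2440.3774 W
Denominator = eps*sigma*A_rad = 0.826*5.67e-8*15.95 = 7.4700549e-07 W/K^4
T^4 = 3.2668802e+09 K^4
T = 239.0745 K = -34.0755 C

-34.0755 degrees Celsius


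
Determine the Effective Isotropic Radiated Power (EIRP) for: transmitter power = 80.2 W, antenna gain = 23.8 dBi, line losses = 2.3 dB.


Pt = 80.2 W = 19.0417 dBW
EIRP = Pt_dBW + Gt - losses = 19.0417 + 23.8 - 2.3 = 40.5417 dBW

40.5417 dBW


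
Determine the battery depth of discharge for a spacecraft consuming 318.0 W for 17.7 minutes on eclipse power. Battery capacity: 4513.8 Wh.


E_used = P * t / 60 = 318.0 * 17.7 / 60 = 93.8100 Wh
DOD = E_used / E_total * 100 = 93.8100 / 4513.8 * 100
DOD = 2.0783 %

2.0783 %


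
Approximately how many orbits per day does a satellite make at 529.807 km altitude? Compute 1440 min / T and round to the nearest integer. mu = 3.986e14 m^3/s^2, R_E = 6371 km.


r = 6.900807e+06 m
T = 2*pi*sqrt(r^3/mu) = 5705.0709 s = 95.0845 min
revs/day = 1440 / 95.0845 = 15.1444
Rounded: 15 revolutions per day

15 revolutions per day


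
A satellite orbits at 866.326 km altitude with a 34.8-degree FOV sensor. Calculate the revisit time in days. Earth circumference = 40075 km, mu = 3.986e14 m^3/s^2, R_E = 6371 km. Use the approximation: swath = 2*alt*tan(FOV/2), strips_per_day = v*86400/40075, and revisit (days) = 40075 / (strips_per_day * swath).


swath = 2*866.326*tan(0.3036873) = 542.9802 km
v = sqrt(mu/r) = 7421.2930 m/s = 7.4213 km/s
strips/day = v*86400/40075 = 7.4213*86400/40075 = 16.0000
coverage/day = strips * swath = 16.0000 * 542.9802 = 8687.6797 km
revisit = 40075 / 8687.6797 = 4.6129 days

4.6129 days


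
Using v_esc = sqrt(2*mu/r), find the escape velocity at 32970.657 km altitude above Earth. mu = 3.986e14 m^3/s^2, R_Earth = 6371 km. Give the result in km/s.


r = 6371.0 + 32970.657 = 39341.6570 km = 3.9341657e+07 m
v_esc = sqrt(2*mu/r) = sqrt(2*3.986e14 / 3.9341657e+07)
v_esc = 4501.5007 m/s = 4.5015 km/s

4.5015 km/s


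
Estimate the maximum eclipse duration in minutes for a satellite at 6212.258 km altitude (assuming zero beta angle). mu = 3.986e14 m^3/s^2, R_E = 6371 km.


r = 12583.2580 km
T = 234.1260 min
Eclipse fraction = arcsin(R_E/r)/pi = arcsin(6371.0000/12583.2580)/pi
= arcsin(0.5063077)/pi = 0.16899
Eclipse duration = 0.16899 * 234.1260 = 39.5649 min

39.5649 minutes


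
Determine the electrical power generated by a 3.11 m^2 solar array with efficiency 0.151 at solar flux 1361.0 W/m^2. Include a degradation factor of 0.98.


P = area * eta * S * degradation
P = 3.11 * 0.151 * 1361.0 * 0.98
P = 626.3564 W

626.3564 W


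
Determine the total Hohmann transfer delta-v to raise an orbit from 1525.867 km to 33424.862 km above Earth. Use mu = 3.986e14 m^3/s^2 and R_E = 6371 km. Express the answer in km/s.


r1 = 7896.8670 km = 7.896867e+06 m
r2 = 39795.8620 km = 3.9795862e+07 m
dv1 = sqrt(mu/r1)*(sqrt(2*r2/(r1+r2)) - 1) = 2073.3960 m/s
dv2 = sqrt(mu/r2)*(1 - sqrt(2*r1/(r1+r2))) = 1343.5898 m/s
total dv = |dv1| + |dv2| = 2073.3960 + 1343.5898 = 3416.9858 m/s = 3.4170 km/s

3.4170 km/s


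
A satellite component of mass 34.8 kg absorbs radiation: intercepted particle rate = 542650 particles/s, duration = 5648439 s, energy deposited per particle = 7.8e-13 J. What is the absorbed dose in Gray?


Total energy deposited = rate * time * E_per
  = 542650 * 5648439 * 7.8e-13 = 2.3908 J
Dose = E_total / mass = 2.3908 / 34.8
Dose = 0.06870109 Gy

0.0687 Gy


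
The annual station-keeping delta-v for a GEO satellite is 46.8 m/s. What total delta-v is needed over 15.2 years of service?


dV = rate * years = 46.8 * 15.2
dV = 711.3600 m/s

711.3600 m/s


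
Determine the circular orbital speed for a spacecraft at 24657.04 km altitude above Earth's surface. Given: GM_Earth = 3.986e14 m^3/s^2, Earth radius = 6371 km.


r = R_E + alt = 6371.0 + 24657.04 = 31028.0400 km = 3.102804e+07 m
v = sqrt(mu/r) = sqrt(3.986e14 / 3.102804e+07) = 3584.1937 m/s = 3.5842 km/s

3.5842 km/s


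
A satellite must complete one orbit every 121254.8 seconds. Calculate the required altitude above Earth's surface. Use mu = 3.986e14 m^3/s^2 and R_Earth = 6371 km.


T = 121254.8 s
r = (mu*T^2/(4*pi^2))^(1/3) = (3.986e14 * 121254.8^2 / (4*pi^2))^(1/3)
r = 5.2949087e+07 m = 52949.0874 km
alt = r - R_E = 52949.0874 - 6371 = 46578.0874 km

46578.0874 km


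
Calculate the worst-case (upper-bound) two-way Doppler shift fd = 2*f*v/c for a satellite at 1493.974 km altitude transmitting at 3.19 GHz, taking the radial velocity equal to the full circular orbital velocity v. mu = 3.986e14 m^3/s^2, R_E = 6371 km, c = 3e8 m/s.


r = 7.864974e+06 m
v = sqrt(mu/r) = 7119.0165 m/s (worst-case radial velocity)
f = 3.19 GHz = 3.19e+09 Hz
fd = 2*f*v/c = 2*3.19e+09*7119.0165/3.0e+08
fd = 151397.7516 Hz

151397.7516 Hz


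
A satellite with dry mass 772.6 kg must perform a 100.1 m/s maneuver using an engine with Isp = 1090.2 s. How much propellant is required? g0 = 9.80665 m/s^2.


ve = Isp * g0 = 1090.2 * 9.80665 = 10691.209830 m/s
mass ratio = exp(dv/ve) = exp(100.1/10691.209830) = 1.00940680
m_prop = m_dry * (mr - 1) = 772.6 * (1.00940680 - 1)
m_prop = 7.2677 kg

7.2677 kg


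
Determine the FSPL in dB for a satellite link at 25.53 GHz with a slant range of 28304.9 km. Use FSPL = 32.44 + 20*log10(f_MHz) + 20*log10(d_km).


f = 25.53 GHz = 25530.0000 MHz
d = 28304.9 km
FSPL = 32.44 + 20*log10(25530.0000) + 20*log10(28304.9)
FSPL = 32.44 + 88.1410 + 89.0372
FSPL = 209.6182 dB

209.6182 dB


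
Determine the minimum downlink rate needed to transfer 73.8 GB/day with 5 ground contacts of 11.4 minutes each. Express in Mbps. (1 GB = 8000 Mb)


total contact time = 5 * 11.4 * 60 = 3420.0000 s
data = 73.8 GB = 590400.0000 Mb
rate = 590400.0000 / 3420.0000 = 172.6316 Mbps

172.6316 Mbps


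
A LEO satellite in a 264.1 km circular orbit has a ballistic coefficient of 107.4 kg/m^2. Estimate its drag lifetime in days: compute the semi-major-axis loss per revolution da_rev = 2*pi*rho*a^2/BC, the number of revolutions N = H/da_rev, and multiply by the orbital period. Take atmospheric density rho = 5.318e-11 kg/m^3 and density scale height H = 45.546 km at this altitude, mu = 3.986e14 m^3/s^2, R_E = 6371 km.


a = R_E + alt = 6635.1000 km = 6.6351e+06 m
da_rev = 2*pi*rho*a^2/BC = 2*pi*5.318e-11*(6.6351e+06)^2/107.4 = 136.967921 m per revolution
N = H/da_rev = 45546.0000 m / 136.967921 m = 332.5304 revolutions
P = 2*pi*sqrt(a^3/mu) = 5378.7633 s
lifetime = N*P = 332.5304 * 5378.7633 = 1.7886024e+06 s = 20.7014 days

20.7014 days


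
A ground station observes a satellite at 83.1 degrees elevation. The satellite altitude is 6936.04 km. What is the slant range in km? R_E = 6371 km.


h = 6936.04 km, el = 83.1 deg
d = -R_E*sin(el) + sqrt((R_E*sin(el))^2 + 2*R_E*h + h^2)
d = -6371.0000*sin(1.4504) + sqrt((6371.0000*0.9927573)^2 + 2*6371.0000*6936.04 + 6936.04^2)
d = 6960.1529 km

6960.1529 km


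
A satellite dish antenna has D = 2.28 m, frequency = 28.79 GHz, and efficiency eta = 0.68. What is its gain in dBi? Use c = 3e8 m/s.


lambda = c/f = 3e8 / 2.879e+10 = 0.01042028 m
G = eta*(pi*D/lambda)^2 = 0.68*(pi*2.28/0.01042028)^2
G = 321306.2492 (linear)
G = 10*log10(321306.2492) = 55.0692 dBi

55.0692 dBi


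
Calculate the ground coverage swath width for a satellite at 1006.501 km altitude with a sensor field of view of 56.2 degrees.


FOV = 56.2 deg = 0.980875 rad
swath = 2 * alt * tan(FOV/2) = 2 * 1006.501 * tan(0.4904375)
swath = 2 * 1006.501 * 0.5339503
swath = 1074.8430 km

1074.8430 km


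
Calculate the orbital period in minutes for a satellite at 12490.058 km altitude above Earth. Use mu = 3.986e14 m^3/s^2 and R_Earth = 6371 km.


r = 18861.0580 km = 1.8861058e+07 m
T = 2*pi*sqrt(r^3/mu) = 2*pi*sqrt(6.7096235e+21 / 3.986e14)
T = 25778.6575 s = 429.6443 min

429.6443 minutes


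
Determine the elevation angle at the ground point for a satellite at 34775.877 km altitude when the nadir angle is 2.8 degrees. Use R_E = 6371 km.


r = R_E + alt = 41146.8770 km
Law of sines in the satellite / Earth-center / ground-point triangle:
  sin(nadir)/R_E = sin(90 + el)/r  =>  cos(el) = (r/R_E)*sin(nadir)
cos(el) = (41146.8770 / 6371.0000) * sin(2.8 deg) = 0.3154945
el = arccos(0.3154945) = 71.6093 deg
(Earth-central angle = 90 - nadir - el = 15.5907 deg)

71.6093 degrees


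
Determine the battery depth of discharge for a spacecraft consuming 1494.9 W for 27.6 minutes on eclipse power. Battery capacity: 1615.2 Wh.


E_used = P * t / 60 = 1494.9 * 27.6 / 60 = 687.6540 Wh
DOD = E_used / E_total * 100 = 687.6540 / 1615.2 * 100
DOD = 42.5739 %

42.5739 %


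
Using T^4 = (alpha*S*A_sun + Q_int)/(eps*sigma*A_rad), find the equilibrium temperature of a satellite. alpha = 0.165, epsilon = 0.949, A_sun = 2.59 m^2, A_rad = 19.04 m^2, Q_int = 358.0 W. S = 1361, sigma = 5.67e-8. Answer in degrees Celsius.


Numerator = alpha*S*A_sun + Q_int = 0.165*1361*2.59 + 358.0 = 939.6233 W
Denominator = eps*sigma*A_rad = 0.949*5.67e-8*19.04 = 1.02451e-06 W/K^4
T^4 = 9.1714412e+08 K^4
T = 174.0241 K = -99.1259 C

-99.1259 degrees Celsius


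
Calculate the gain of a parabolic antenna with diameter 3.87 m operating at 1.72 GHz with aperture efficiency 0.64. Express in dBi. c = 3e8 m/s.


lambda = c/f = 3e8 / 1.72e+09 = 0.1744186 m
G = eta*(pi*D/lambda)^2 = 0.64*(pi*3.87/0.1744186)^2
G = 3109.6824 (linear)
G = 10*log10(3109.6824) = 34.9272 dBi

34.9272 dBi


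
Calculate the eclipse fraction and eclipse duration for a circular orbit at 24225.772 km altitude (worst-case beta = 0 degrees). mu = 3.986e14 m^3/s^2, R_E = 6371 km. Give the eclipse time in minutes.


r = 30596.7720 km
T = 887.7146 min
Eclipse fraction = arcsin(R_E/r)/pi = arcsin(6371.0000/30596.7720)/pi
= arcsin(0.2082246)/pi = 0.06676849
Eclipse duration = 0.06676849 * 887.7146 = 59.2714 min

59.2714 minutes


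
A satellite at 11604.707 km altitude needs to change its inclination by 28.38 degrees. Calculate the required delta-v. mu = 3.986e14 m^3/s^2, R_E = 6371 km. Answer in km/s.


r = 17975.7070 km = 1.7975707e+07 m
V = sqrt(mu/r) = 4708.9671 m/s
di = 28.38 deg = 0.4953244 rad
dV = 2*V*sin(di/2) = 2*4708.9671*sin(0.2476622)
dV = 2308.6953 m/s = 2.3087 km/s

2.3087 km/s


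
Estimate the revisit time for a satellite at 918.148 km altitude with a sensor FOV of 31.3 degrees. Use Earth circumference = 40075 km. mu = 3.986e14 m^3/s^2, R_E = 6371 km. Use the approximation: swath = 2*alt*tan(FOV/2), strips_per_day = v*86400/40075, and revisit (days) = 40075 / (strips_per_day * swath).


swath = 2*918.148*tan(0.273144) = 514.4309 km
v = sqrt(mu/r) = 7394.8652 m/s = 7.3949 km/s
strips/day = v*86400/40075 = 7.3949*86400/40075 = 15.9430
coverage/day = strips * swath = 15.9430 * 514.4309 = 8201.5794 km
revisit = 40075 / 8201.5794 = 4.8863 days

4.8863 days


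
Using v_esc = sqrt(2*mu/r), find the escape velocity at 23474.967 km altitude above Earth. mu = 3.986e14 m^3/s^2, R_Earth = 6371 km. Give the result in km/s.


r = 6371.0 + 23474.967 = 29845.9670 km = 2.9845967e+07 m
v_esc = sqrt(2*mu/r) = sqrt(2*3.986e14 / 2.9845967e+07)
v_esc = 5168.2179 m/s = 5.1682 km/s

5.1682 km/s


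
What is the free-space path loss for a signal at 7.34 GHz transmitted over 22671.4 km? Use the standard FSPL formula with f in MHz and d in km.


f = 7.34 GHz = 7340.0000 MHz
d = 22671.4 km
FSPL = 32.44 + 20*log10(7340.0000) + 20*log10(22671.4)
FSPL = 32.44 + 77.3139 + 87.1096
FSPL = 196.8635 dB

196.8635 dB


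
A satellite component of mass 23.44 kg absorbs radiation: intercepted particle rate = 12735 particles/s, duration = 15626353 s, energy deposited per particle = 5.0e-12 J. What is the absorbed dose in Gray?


Total energy deposited = rate * time * E_per
  = 12735 * 15626353 * 5.0e-12 = 0.995008 J
Dose = E_total / mass = 0.995008 / 23.44
Dose = 0.04244915 Gy

0.0424 Gy


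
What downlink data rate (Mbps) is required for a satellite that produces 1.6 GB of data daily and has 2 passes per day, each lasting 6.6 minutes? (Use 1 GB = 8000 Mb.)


total contact time = 2 * 6.6 * 60 = 792.0000 s
data = 1.6 GB = 12800.0000 Mb
rate = 12800.0000 / 792.0000 = 16.1616 Mbps

16.1616 Mbps


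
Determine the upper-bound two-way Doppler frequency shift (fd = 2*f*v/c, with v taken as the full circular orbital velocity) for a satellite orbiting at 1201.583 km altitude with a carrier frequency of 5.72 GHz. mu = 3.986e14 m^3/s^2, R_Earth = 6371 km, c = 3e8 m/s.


r = 7.572583e+06 m
v = sqrt(mu/r) = 7255.1538 m/s (worst-case radial velocity)
f = 5.72 GHz = 5.72e+09 Hz
fd = 2*f*v/c = 2*5.72e+09*7255.1538/3.0e+08
fd = 276663.2000 Hz

276663.2000 Hz


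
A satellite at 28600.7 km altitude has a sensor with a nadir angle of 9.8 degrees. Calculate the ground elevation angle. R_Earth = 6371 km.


r = R_E + alt = 34971.7000 km
Law of sines in the satellite / Earth-center / ground-point triangle:
  sin(nadir)/R_E = sin(90 + el)/r  =>  cos(el) = (r/R_E)*sin(nadir)
cos(el) = (34971.7000 / 6371.0000) * sin(9.8 deg) = 0.9343142
el = arccos(0.9343142) = 20.8824 deg
(Earth-central angle = 90 - nadir - el = 59.3176 deg)

20.8824 degrees


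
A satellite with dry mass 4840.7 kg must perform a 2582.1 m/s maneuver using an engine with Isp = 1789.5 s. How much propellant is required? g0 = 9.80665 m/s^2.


ve = Isp * g0 = 1789.5 * 9.80665 = 17549.000175 m/s
mass ratio = exp(dv/ve) = exp(2582.1/17549.000175) = 1.15851219
m_prop = m_dry * (mr - 1) = 4840.7 * (1.15851219 - 1)
m_prop = 767.3100 kg

767.3100 kg


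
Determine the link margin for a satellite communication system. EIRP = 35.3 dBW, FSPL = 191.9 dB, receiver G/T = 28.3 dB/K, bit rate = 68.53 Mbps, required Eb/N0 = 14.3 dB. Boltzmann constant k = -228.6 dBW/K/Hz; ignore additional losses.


C/N0 = EIRP - FSPL + G/T - k = 35.3 - 191.9 + 28.3 - (-228.6)
C/N0 = 100.3000 dB-Hz
R_b = 68.53 Mbps = 6.853e+07 bps -> 10*log10(R_b) = 78.3588 dB-Hz
Eb/N0 = C/N0 - 10*log10(R_b) = 100.3000 - 78.3588 = 21.9412 dB
Margin = Eb/N0 - Eb/N0_req = 21.9412 - 14.3 = 7.6412 dB (link closes)

7.6412 dB


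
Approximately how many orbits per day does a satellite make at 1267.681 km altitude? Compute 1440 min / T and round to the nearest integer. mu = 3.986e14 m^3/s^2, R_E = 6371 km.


r = 7.638681e+06 m
T = 2*pi*sqrt(r^3/mu) = 6644.1401 s = 110.7357 min
revs/day = 1440 / 110.7357 = 13.0039
Rounded: 13 revolutions per day

13 revolutions per day


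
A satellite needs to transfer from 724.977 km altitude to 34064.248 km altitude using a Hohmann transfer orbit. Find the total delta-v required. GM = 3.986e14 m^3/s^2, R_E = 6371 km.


r1 = 7095.9770 km = 7.095977e+06 m
r2 = 40435.2480 km = 4.0435248e+07 m
dv1 = sqrt(mu/r1)*(sqrt(2*r2/(r1+r2)) - 1) = 2281.3123 m/s
dv2 = sqrt(mu/r2)*(1 - sqrt(2*r1/(r1+r2))) = 1424.0868 m/s
total dv = |dv1| + |dv2| = 2281.3123 + 1424.0868 = 3705.3991 m/s = 3.7054 km/s

3.7054 km/s


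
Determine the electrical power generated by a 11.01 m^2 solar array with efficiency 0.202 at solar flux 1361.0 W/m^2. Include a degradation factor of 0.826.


P = area * eta * S * degradation
P = 11.01 * 0.202 * 1361.0 * 0.826
P = 2500.2121 W

2500.2121 W


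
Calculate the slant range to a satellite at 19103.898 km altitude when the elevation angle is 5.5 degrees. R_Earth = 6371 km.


h = 19103.898 km, el = 5.5 deg
d = -R_E*sin(el) + sqrt((R_E*sin(el))^2 + 2*R_E*h + h^2)
d = -6371.0000*sin(0.09599311) + sqrt((6371.0000*0.09584575)^2 + 2*6371.0000*19103.898 + 19103.898^2)
d = 24062.3005 km

24062.3005 km


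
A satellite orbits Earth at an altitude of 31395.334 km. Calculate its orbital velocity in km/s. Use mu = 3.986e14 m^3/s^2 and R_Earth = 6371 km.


r = R_E + alt = 6371.0 + 31395.334 = 37766.3340 km = 3.7766334e+07 m
v = sqrt(mu/r) = sqrt(3.986e14 / 3.7766334e+07) = 3248.7496 m/s = 3.2487 km/s

3.2487 km/s


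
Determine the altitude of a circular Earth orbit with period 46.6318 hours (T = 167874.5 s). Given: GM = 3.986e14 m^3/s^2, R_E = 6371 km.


T = 167874.5 s
r = (mu*T^2/(4*pi^2))^(1/3) = (3.986e14 * 167874.5^2 / (4*pi^2))^(1/3)
r = 6.5773205e+07 m = 65773.2054 km
alt = r - R_E = 65773.2054 - 6371 = 59402.2054 km

59402.2054 km


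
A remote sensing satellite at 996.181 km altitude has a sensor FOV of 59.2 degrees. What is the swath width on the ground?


FOV = 59.2 deg = 1.0332 rad
swath = 2 * alt * tan(FOV/2) = 2 * 996.181 * tan(0.5166175)
swath = 2 * 996.181 * 0.5680791
swath = 1131.8191 km

1131.8191 km


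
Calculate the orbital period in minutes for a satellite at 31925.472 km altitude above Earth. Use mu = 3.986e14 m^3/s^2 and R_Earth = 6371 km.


r = 38296.4720 km = 3.8296472e+07 m
T = 2*pi*sqrt(r^3/mu) = 2*pi*sqrt(5.6166363e+22 / 3.986e14)
T = 74584.6355 s = 1243.0773 min

1243.0773 minutes


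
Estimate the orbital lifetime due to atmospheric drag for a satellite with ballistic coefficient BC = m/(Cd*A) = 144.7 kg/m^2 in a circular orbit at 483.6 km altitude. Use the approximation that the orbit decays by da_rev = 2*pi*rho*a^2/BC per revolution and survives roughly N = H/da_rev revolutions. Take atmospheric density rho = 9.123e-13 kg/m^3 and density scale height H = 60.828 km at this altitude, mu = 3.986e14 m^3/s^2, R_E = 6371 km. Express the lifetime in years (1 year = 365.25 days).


a = R_E + alt = 6854.6000 km = 6.8546e+06 m
da_rev = 2*pi*rho*a^2/BC = 2*pi*9.123e-13*(6.8546e+06)^2/144.7 = 1.861287 m per revolution
N = H/da_rev = 60828.0000 m / 1.861287 m = 32680.6204 revolutions
P = 2*pi*sqrt(a^3/mu) = 5647.8662 s
lifetime = N*P = 32680.6204 * 5647.8662 = 1.8457577e+08 s = 2136.2936 days
years = 2136.2936 / 365.25 = 5.8489 years

5.8489 years


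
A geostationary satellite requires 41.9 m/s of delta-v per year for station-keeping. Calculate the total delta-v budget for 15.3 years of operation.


dV = rate * years = 41.9 * 15.3
dV = 641.0700 m/s

641.0700 m/s


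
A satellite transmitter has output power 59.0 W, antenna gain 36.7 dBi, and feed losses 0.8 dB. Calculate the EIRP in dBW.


Pt = 59.0 W = 17.7085 dBW
EIRP = Pt_dBW + Gt - losses = 17.7085 + 36.7 - 0.8 = 53.6085 dBW

53.6085 dBW


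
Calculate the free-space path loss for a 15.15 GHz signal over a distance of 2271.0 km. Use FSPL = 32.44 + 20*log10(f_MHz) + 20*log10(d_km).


f = 15.15 GHz = 15150.0000 MHz
d = 2271.0 km
FSPL = 32.44 + 20*log10(15150.0000) + 20*log10(2271.0)
FSPL = 32.44 + 83.6083 + 67.1243
FSPL = 183.1726 dB

183.1726 dB


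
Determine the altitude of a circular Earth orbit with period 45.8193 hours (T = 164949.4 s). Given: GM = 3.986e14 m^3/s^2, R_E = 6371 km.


T = 164949.4 s
r = (mu*T^2/(4*pi^2))^(1/3) = (3.986e14 * 164949.4^2 / (4*pi^2))^(1/3)
r = 6.5006933e+07 m = 65006.9334 km
alt = r - R_E = 65006.9334 - 6371 = 58635.9334 km

58635.9334 km


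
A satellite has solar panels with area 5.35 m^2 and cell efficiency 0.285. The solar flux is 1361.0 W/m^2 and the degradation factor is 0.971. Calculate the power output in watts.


P = area * eta * S * degradation
P = 5.35 * 0.285 * 1361.0 * 0.971
P = 2015.0044 W

2015.0044 W


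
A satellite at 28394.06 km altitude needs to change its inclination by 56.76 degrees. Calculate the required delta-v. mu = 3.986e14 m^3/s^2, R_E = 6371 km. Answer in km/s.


r = 34765.0600 km = 3.476506e+07 m
V = sqrt(mu/r) = 3386.0795 m/s
di = 56.76 deg = 0.9906489 rad
dV = 2*V*sin(di/2) = 2*3386.0795*sin(0.4953244)
dV = 3218.9232 m/s = 3.2189 km/s

3.2189 km/s


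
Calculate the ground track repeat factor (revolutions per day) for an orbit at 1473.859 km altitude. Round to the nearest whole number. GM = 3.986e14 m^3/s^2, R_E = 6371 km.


r = 7.844859e+06 m
T = 2*pi*sqrt(r^3/mu) = 6914.9483 s = 115.2491 min
revs/day = 1440 / 115.2491 = 12.4947
Rounded: 12 revolutions per day

12 revolutions per day


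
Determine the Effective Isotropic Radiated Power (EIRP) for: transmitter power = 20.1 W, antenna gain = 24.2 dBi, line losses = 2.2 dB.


Pt = 20.1 W = 13.0320 dBW
EIRP = Pt_dBW + Gt - losses = 13.0320 + 24.2 - 2.2 = 35.0320 dBW

35.0320 dBW


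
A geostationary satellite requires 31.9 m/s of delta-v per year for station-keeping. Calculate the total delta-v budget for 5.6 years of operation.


dV = rate * years = 31.9 * 5.6
dV = 178.6400 m/s

178.6400 m/s


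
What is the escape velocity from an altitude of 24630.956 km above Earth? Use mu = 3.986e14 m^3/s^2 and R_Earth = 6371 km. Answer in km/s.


r = 6371.0 + 24630.956 = 31001.9560 km = 3.1001956e+07 m
v_esc = sqrt(2*mu/r) = sqrt(2*3.986e14 / 3.1001956e+07)
v_esc = 5070.9473 m/s = 5.0709 km/s

5.0709 km/s


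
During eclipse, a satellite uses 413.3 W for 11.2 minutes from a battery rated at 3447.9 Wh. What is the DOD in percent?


E_used = P * t / 60 = 413.3 * 11.2 / 60 = 77.1493 Wh
DOD = E_used / E_total * 100 = 77.1493 / 3447.9 * 100
DOD = 2.2376 %

2.2376 %


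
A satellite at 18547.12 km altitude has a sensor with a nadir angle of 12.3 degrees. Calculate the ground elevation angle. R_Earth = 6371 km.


r = R_E + alt = 24918.1200 km
Law of sines in the satellite / Earth-center / ground-point triangle:
  sin(nadir)/R_E = sin(90 + el)/r  =>  cos(el) = (r/R_E)*sin(nadir)
cos(el) = (24918.1200 / 6371.0000) * sin(12.3 deg) = 0.8331999
el = arccos(0.8331999) = 33.5711 deg
(Earth-central angle = 90 - nadir - el = 44.1289 deg)

33.5711 degrees


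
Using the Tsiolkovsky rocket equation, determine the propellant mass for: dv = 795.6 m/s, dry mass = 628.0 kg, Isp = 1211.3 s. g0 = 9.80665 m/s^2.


ve = Isp * g0 = 1211.3 * 9.80665 = 11878.795145 m/s
mass ratio = exp(dv/ve) = exp(795.6/11878.795145) = 1.06927034
m_prop = m_dry * (mr - 1) = 628.0 * (1.06927034 - 1)
m_prop = 43.5018 kg

43.5018 kg


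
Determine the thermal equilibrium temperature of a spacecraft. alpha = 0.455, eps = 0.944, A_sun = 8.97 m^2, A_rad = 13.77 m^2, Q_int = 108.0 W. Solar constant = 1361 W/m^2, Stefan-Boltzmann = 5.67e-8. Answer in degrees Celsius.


Numerator = alpha*S*A_sun + Q_int = 0.455*1361*8.97 + 108.0 = 5662.7174 W
Denominator = eps*sigma*A_rad = 0.944*5.67e-8*13.77 = 7.370365e-07 W/K^4
T^4 = 7.6830895e+09 K^4
T = 296.0629 K = 22.9129 C

22.9129 degrees Celsius


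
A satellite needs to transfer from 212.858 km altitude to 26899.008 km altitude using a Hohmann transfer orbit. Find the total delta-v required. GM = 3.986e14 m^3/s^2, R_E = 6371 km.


r1 = 6583.8580 km = 6.583858e+06 m
r2 = 33270.0080 km = 3.3270008e+07 m
dv1 = sqrt(mu/r1)*(sqrt(2*r2/(r1+r2)) - 1) = 2273.0272 m/s
dv2 = sqrt(mu/r2)*(1 - sqrt(2*r1/(r1+r2))) = 1471.7399 m/s
total dv = |dv1| + |dv2| = 2273.0272 + 1471.7399 = 3744.7671 m/s = 3.7448 km/s

3.7448 km/s


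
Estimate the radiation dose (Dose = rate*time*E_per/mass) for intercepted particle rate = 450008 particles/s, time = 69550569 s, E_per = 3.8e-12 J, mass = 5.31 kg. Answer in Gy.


Total energy deposited = rate * time * E_per
  = 450008 * 69550569 * 3.8e-12 = 118.9336 J
Dose = E_total / mass = 118.9336 / 5.31
Dose = 22.3980 Gy

22.3980 Gy


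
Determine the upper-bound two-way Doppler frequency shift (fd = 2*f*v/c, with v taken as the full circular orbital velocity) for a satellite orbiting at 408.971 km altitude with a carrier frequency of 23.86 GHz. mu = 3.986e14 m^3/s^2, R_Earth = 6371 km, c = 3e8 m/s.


r = 6.779971e+06 m
v = sqrt(mu/r) = 7667.5167 m/s (worst-case radial velocity)
f = 23.86 GHz = 2.386e+10 Hz
fd = 2*f*v/c = 2*2.386e+10*7667.5167/3.0e+08
fd = 1.2196463e+06 Hz

1.2196e+06 Hz


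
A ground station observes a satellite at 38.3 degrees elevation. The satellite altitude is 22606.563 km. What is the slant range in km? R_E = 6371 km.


h = 22606.563 km, el = 38.3 deg
d = -R_E*sin(el) + sqrt((R_E*sin(el))^2 + 2*R_E*h + h^2)
d = -6371.0000*sin(0.6684611) + sqrt((6371.0000*0.619779)^2 + 2*6371.0000*22606.563 + 22606.563^2)
d = 24594.3564 km

24594.3564 km


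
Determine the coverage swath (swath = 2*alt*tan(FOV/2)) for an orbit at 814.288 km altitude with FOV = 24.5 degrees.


FOV = 24.5 deg = 0.4276057 rad
swath = 2 * alt * tan(FOV/2) = 2 * 814.288 * tan(0.2138028)
swath = 2 * 814.288 * 0.2171213
swath = 353.5985 km

353.5985 km


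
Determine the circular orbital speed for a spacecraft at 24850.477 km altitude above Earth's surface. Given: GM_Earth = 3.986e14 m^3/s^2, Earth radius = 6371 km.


r = R_E + alt = 6371.0 + 24850.477 = 31221.4770 km = 3.1221477e+07 m
v = sqrt(mu/r) = sqrt(3.986e14 / 3.1221477e+07) = 3573.0733 m/s = 3.5731 km/s

3.5731 km/s


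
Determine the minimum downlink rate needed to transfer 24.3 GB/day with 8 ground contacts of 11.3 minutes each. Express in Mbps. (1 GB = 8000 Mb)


total contact time = 8 * 11.3 * 60 = 5424.0000 s
data = 24.3 GB = 194400.0000 Mb
rate = 194400.0000 / 5424.0000 = 35.8407 Mbps

35.8407 Mbps


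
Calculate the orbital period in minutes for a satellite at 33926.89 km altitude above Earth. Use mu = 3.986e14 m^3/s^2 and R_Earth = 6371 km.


r = 40297.8900 km = 4.029789e+07 m
T = 2*pi*sqrt(r^3/mu) = 2*pi*sqrt(6.5440547e+22 / 3.986e14)
T = 80507.1925 s = 1341.7865 min

1341.7865 minutes


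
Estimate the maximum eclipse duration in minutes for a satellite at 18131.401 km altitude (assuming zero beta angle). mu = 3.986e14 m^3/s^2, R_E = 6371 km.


r = 24502.4010 km
T = 636.1696 min
Eclipse fraction = arcsin(R_E/r)/pi = arcsin(6371.0000/24502.4010)/pi
= arcsin(0.2600153)/pi = 0.08372762
Eclipse duration = 0.08372762 * 636.1696 = 53.2650 min

53.2650 minutes


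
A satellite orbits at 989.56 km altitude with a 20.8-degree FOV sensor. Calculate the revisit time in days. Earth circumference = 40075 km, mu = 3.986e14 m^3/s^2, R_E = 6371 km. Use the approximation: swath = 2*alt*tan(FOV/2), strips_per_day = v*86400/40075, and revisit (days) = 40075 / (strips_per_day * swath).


swath = 2*989.56*tan(0.1815142) = 363.2365 km
v = sqrt(mu/r) = 7358.9054 m/s = 7.3589 km/s
strips/day = v*86400/40075 = 7.3589*86400/40075 = 15.8655
coverage/day = strips * swath = 15.8655 * 363.2365 = 5762.9241 km
revisit = 40075 / 5762.9241 = 6.9539 days

6.9539 days


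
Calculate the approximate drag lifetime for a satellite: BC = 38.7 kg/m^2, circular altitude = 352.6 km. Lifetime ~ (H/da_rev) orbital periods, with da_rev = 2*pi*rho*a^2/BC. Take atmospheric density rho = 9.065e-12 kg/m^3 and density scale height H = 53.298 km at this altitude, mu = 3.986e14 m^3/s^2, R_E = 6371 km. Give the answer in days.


a = R_E + alt = 6723.6000 km = 6.7236e+06 m
da_rev = 2*pi*rho*a^2/BC = 2*pi*9.065e-12*(6.7236e+06)^2/38.7 = 66.533512 m per revolution
N = H/da_rev = 53298.0000 m / 66.533512 m = 801.0700 revolutions
P = 2*pi*sqrt(a^3/mu) = 5486.7355 s
lifetime = N*P = 801.0700 * 5486.7355 = 4.3952592e+06 s = 50.8711 days

50.8711 days


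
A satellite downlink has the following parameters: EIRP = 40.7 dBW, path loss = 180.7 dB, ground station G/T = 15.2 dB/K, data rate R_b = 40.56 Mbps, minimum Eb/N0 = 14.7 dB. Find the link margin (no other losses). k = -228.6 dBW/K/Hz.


C/N0 = EIRP - FSPL + G/T - k = 40.7 - 180.7 + 15.2 - (-228.6)
C/N0 = 103.8000 dB-Hz
R_b = 40.56 Mbps = 4.056e+07 bps -> 10*log10(R_b) = 76.0810 dB-Hz
Eb/N0 = C/N0 - 10*log10(R_b) = 103.8000 - 76.0810 = 27.7190 dB
Margin = Eb/N0 - Eb/N0_req = 27.7190 - 14.7 = 13.0190 dB (link closes)

13.0190 dB


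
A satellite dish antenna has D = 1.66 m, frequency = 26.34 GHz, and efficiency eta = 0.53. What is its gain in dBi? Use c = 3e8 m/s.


lambda = c/f = 3e8 / 2.634e+10 = 0.01138952 m
G = eta*(pi*D/lambda)^2 = 0.53*(pi*1.66/0.01138952)^2
G = 111117.0807 (linear)
G = 10*log10(111117.0807) = 50.4578 dBi

50.4578 dBi


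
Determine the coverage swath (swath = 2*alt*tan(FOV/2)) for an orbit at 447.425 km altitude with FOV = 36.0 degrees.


FOV = 36.0 deg = 0.6283185 rad
swath = 2 * alt * tan(FOV/2) = 2 * 447.425 * tan(0.3141593)
swath = 2 * 447.425 * 0.3249197
swath = 290.7544 km

290.7544 km


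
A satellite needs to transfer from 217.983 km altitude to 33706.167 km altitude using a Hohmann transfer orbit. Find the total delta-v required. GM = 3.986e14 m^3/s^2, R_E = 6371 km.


r1 = 6588.9830 km = 6.588983e+06 m
r2 = 40077.1670 km = 4.0077167e+07 m
dv1 = sqrt(mu/r1)*(sqrt(2*r2/(r1+r2)) - 1) = 2415.6202 m/s
dv2 = sqrt(mu/r2)*(1 - sqrt(2*r1/(r1+r2))) = 1477.8166 m/s
total dv = |dv1| + |dv2| = 2415.6202 + 1477.8166 = 3893.4368 m/s = 3.8934 km/s

3.8934 km/s


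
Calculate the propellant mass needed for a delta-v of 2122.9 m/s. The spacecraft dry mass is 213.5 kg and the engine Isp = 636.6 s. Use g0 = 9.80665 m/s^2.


ve = Isp * g0 = 636.6 * 9.80665 = 6242.913390 m/s
mass ratio = exp(dv/ve) = exp(2122.9/6242.913390) = 1.40501723
m_prop = m_dry * (mr - 1) = 213.5 * (1.40501723 - 1)
m_prop = 86.4712 kg

86.4712 kg


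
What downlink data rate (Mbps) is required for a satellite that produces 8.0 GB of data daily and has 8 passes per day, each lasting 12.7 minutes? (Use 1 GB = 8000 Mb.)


total contact time = 8 * 12.7 * 60 = 6096.0000 s
data = 8.0 GB = 64000.0000 Mb
rate = 64000.0000 / 6096.0000 = 10.4987 Mbps

10.4987 Mbps


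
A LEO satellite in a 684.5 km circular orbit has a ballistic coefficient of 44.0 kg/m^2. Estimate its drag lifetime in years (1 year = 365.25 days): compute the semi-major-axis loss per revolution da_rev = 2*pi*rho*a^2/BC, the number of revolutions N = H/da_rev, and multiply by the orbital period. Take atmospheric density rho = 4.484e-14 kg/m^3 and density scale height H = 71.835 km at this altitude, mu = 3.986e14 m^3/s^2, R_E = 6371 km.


a = R_E + alt = 7055.5000 km = 7.0555e+06 m
da_rev = 2*pi*rho*a^2/BC = 2*pi*4.484e-14*(7.0555e+06)^2/44.0 = 0.318748675 m per revolution
N = H/da_rev = 71835.0000 m / 0.318748675 m = 225365.6427 revolutions
P = 2*pi*sqrt(a^3/mu) = 5897.9748 s
lifetime = N*P = 225365.6427 * 5897.9748 = 1.3292009e+09 s = 15384.2696 days
years = 15384.2696 / 365.25 = 42.1198 years

42.1198 years


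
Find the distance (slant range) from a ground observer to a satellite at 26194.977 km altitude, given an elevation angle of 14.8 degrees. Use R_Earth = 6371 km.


h = 26194.977 km, el = 14.8 deg
d = -R_E*sin(el) + sqrt((R_E*sin(el))^2 + 2*R_E*h + h^2)
d = -6371.0000*sin(0.2583087) + sqrt((6371.0000*0.2554458)^2 + 2*6371.0000*26194.977 + 26194.977^2)
d = 30350.7006 km

30350.7006 km


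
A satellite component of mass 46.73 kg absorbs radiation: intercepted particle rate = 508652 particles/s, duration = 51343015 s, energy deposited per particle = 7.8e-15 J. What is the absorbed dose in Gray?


Total energy deposited = rate * time * E_per
  = 508652 * 51343015 * 7.8e-15 = 0.2037027 J
Dose = E_total / mass = 0.2037027 / 46.73
Dose = 0.004359141 Gy

0.0044 Gy


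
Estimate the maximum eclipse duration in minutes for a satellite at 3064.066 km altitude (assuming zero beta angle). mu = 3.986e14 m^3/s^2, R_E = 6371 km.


r = 9435.0660 km
T = 152.0118 min
Eclipse fraction = arcsin(R_E/r)/pi = arcsin(6371.0000/9435.0660)/pi
= arcsin(0.675247)/pi = 0.235963
Eclipse duration = 0.235963 * 152.0118 = 35.8692 min

35.8692 minutes


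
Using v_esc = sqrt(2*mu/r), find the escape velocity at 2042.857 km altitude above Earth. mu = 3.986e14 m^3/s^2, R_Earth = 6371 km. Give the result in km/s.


r = 6371.0 + 2042.857 = 8413.8570 km = 8.413857e+06 m
v_esc = sqrt(2*mu/r) = sqrt(2*3.986e14 / 8.413857e+06)
v_esc = 9733.8821 m/s = 9.7339 km/s

9.7339 km/s


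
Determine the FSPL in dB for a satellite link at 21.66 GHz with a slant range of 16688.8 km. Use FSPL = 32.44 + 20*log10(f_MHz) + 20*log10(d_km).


f = 21.66 GHz = 21660.0000 MHz
d = 16688.8 km
FSPL = 32.44 + 20*log10(21660.0000) + 20*log10(16688.8)
FSPL = 32.44 + 86.7132 + 84.4485
FSPL = 203.6017 dB

203.6017 dB


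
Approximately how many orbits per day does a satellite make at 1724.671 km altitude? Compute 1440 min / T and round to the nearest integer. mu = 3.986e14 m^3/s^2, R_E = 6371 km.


r = 8.095671e+06 m
T = 2*pi*sqrt(r^3/mu) = 7249.2069 s = 120.8201 min
revs/day = 1440 / 120.8201 = 11.9185
Rounded: 12 revolutions per day

12 revolutions per day


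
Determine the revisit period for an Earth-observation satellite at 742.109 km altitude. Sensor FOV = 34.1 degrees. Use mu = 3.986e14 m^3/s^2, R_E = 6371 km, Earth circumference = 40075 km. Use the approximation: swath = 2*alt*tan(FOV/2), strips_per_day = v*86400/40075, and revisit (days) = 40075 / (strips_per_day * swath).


swath = 2*742.109*tan(0.2975786) = 455.1876 km
v = sqrt(mu/r) = 7485.8120 m/s = 7.4858 km/s
strips/day = v*86400/40075 = 7.4858*86400/40075 = 16.1391
coverage/day = strips * swath = 16.1391 * 455.1876 = 7346.3159 km
revisit = 40075 / 7346.3159 = 5.4551 days

5.4551 days


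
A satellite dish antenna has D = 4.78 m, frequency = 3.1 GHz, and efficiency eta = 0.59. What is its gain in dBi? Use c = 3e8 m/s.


lambda = c/f = 3e8 / 3.1e+09 = 0.09677419 m
G = eta*(pi*D/lambda)^2 = 0.59*(pi*4.78/0.09677419)^2
G = 14206.5436 (linear)
G = 10*log10(14206.5436) = 41.5249 dBi

41.5249 dBi


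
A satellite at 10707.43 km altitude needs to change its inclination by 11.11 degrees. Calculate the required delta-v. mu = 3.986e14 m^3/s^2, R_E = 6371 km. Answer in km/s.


r = 17078.4300 km = 1.707843e+07 m
V = sqrt(mu/r) = 4831.0850 m/s
di = 11.11 deg = 0.1939061 rad
dV = 2*V*sin(di/2) = 2*4831.0850*sin(0.09695304)
dV = 935.3098 m/s = 0.9353098 km/s

0.9353 km/s


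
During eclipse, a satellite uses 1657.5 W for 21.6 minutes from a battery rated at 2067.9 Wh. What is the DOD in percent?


E_used = P * t / 60 = 1657.5 * 21.6 / 60 = 596.7000 Wh
DOD = E_used / E_total * 100 = 596.7000 / 2067.9 * 100
DOD = 28.8554 %

28.8554 %


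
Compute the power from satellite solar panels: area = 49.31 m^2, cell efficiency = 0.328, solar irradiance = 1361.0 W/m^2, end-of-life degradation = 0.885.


P = area * eta * S * degradation
P = 49.31 * 0.328 * 1361.0 * 0.885
P = 19480.9550 W

19480.9550 W


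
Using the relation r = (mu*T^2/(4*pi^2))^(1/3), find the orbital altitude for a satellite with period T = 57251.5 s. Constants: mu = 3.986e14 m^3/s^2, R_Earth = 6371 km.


T = 57251.5 s
r = (mu*T^2/(4*pi^2))^(1/3) = (3.986e14 * 57251.5^2 / (4*pi^2))^(1/3)
r = 3.210582e+07 m = 32105.8199 km
alt = r - R_E = 32105.8199 - 6371 = 25734.8199 km

25734.8199 km


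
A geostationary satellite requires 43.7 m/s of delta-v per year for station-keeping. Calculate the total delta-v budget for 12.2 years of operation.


dV = rate * years = 43.7 * 12.2
dV = 533.1400 m/s

533.1400 m/s


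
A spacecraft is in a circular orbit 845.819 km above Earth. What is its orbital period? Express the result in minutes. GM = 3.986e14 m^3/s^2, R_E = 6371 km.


r = 7216.8190 km = 7.216819e+06 m
T = 2*pi*sqrt(r^3/mu) = 2*pi*sqrt(3.7586981e+20 / 3.986e14)
T = 6101.4062 s = 101.6901 min

101.6901 minutes


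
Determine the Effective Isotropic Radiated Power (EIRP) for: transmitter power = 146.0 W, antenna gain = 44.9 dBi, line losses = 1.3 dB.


Pt = 146.0 W = 21.6435 dBW
EIRP = Pt_dBW + Gt - losses = 21.6435 + 44.9 - 1.3 = 65.2435 dBW

65.2435 dBW


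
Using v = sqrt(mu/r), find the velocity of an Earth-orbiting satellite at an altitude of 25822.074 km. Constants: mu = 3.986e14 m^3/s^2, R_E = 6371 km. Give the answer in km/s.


r = R_E + alt = 6371.0 + 25822.074 = 32193.0740 km = 3.2193074e+07 m
v = sqrt(mu/r) = sqrt(3.986e14 / 3.2193074e+07) = 3518.7420 m/s = 3.5187 km/s

3.5187 km/s


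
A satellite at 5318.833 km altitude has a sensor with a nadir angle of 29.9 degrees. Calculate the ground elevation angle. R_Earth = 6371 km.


r = R_E + alt = 11689.8330 km
Law of sines in the satellite / Earth-center / ground-point triangle:
  sin(nadir)/R_E = sin(90 + el)/r  =>  cos(el) = (r/R_E)*sin(nadir)
cos(el) = (11689.8330 / 6371.0000) * sin(29.9 deg) = 0.9146505
el = arccos(0.9146505) = 23.8439 deg
(Earth-central angle = 90 - nadir - el = 36.2561 deg)

23.8439 degrees
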